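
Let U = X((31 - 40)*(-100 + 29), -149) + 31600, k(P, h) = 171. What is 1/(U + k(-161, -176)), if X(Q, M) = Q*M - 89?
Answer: -1/63529 ≈ -1.5741e-5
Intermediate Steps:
X(Q, M) = -89 + M*Q (X(Q, M) = M*Q - 89 = -89 + M*Q)
U = -63700 (U = (-89 - 149*(31 - 40)*(-100 + 29)) + 31600 = (-89 - (-1341)*(-71)) + 31600 = (-89 - 149*639) + 31600 = (-89 - 95211) + 31600 = -95300 + 31600 = -63700)
1/(U + k(-161, -176)) = 1/(-63700 + 171) = 1/(-63529) = -1/63529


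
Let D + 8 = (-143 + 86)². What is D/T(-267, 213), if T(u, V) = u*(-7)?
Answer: 463/267 ≈ 1.7341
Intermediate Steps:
T(u, V) = -7*u
D = 3241 (D = -8 + (-143 + 86)² = -8 + (-57)² = -8 + 3249 = 3241)
D/T(-267, 213) = 3241/((-7*(-267))) = 3241/1869 = 3241*(1/1869) = 463/267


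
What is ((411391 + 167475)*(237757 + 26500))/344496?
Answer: 76484696281/172248 ≈ 4.4404e+5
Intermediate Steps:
((411391 + 167475)*(237757 + 26500))/344496 = (578866*264257)*(1/344496) = 152969392562*(1/344496) = 76484696281/172248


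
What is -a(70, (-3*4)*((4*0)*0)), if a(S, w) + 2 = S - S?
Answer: 2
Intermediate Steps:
a(S, w) = -2 (a(S, w) = -2 + (S - S) = -2 + 0 = -2)
-a(70, (-3*4)*((4*0)*0)) = -1*(-2) = 2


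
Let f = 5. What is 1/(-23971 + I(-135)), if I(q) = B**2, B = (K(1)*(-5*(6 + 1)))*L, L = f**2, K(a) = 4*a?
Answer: 1/12226029 ≈ 8.1793e-8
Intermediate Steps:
L = 25 (L = 5**2 = 25)
B = -3500 (B = ((4*1)*(-5*(6 + 1)))*25 = (4*(-5*7))*25 = (4*(-35))*25 = -140*25 = -3500)
I(q) = 12250000 (I(q) = (-3500)**2 = 12250000)
1/(-23971 + I(-135)) = 1/(-23971 + 12250000) = 1/12226029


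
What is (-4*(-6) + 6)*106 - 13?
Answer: 3167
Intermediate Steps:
(-4*(-6) + 6)*106 - 13 = (24 + 6)*106 - 13 = 30*106 - 13 = 3180 - 13 = 3167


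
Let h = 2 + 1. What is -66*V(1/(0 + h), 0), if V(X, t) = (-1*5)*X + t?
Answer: 110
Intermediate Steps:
h = 3
V(X, t) = t - 5*X (V(X, t) = -5*X + t = t - 5*X)
-66*V(1/(0 + h), 0) = -66*(0 - 5/(0 + 3)) = -66*(0 - 5/3) = -66*(-5/3) = 110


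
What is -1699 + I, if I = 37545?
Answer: 35846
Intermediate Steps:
-1699 + I = -1699 + 37545 = 35846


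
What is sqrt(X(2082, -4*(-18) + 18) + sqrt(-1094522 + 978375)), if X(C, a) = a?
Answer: sqrt(90 + I*sqrt(116147)) ≈ 14.874 + 11.456*I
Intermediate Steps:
sqrt(X(2082, -4*(-18) + 18) + sqrt(-1094522 + 978375)) = sqrt((-4*(-18) + 18) + sqrt(-1094522 + 978375)) = sqrt((72 + 18) + sqrt(-116147)) = sqrt(90 + I*sqrt(116147))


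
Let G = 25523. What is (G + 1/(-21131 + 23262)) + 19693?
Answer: 96355297/2131 ≈ 45216.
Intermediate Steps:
(G + 1/(-21131 + 23262)) + 19693 = (25523 + 1/(-21131 + 23262)) + 19693 = (25523 + 1/2131) + 19693 = 54389514/2131 + 19693 = 96355297/2131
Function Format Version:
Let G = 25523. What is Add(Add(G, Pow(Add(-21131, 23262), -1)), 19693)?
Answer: Rational(96355297, 2131) ≈ 45216.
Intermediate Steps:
Add(Add(G, Pow(Add(-21131, 23262), -1)), 19693) = Add(Add(25523, Pow(Add(-21131, 23262), -1)), 19693) = Add(Add(25523, Pow(2131, -1)), 19693) = Add(Add(25523, Rational(1, 2131)), 19693) = Add(Rational(54389514, 2131), 19693) = Rational(96355297, 2131)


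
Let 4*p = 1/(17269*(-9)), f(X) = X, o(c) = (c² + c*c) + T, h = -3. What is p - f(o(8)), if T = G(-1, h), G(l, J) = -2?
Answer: -78332185/621684 ≈ -126.00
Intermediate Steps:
T = -2
o(c) = -2 + 2*c² (o(c) = (c² + c*c) - 2 = (c² + c²) - 2 = 2*c² - 2 = -2 + 2*c²)
p = -1/621684 (p = 1/(4*((17269*(-9)))) = (¼)/(-155421) = (¼)*(-1/155421) = -1/621684 ≈ -1.6085e-6)
p - f(o(8)) = -1/621684 - (-2 + 2*8²) = -1/621684 - (-2 + 2*64) = -1/621684 - (-2 + 128) = -1/621684 - 1*126 = -1/621684 - 126 = -78332185/621684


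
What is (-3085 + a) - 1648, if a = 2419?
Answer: -2314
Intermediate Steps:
(-3085 + a) - 1648 = (-3085 + 2419) - 1648 = -666 - 1648 = -2314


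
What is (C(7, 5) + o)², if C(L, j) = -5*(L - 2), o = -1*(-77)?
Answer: 2704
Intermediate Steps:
o = 77
C(L, j) = 10 - 5*L (C(L, j) = -5*(-2 + L) = 10 - 5*L)
(C(7, 5) + o)² = ((10 - 5*7) + 77)² = ((10 - 35) + 77)² = (-25 + 77)² = 52² = 2704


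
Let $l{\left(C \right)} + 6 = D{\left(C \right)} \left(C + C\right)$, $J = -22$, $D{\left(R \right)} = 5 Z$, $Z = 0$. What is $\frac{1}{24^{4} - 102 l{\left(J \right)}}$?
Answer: $\frac{1}{332388} \approx 3.0085 \cdot 10^{-6}$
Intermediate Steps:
$D{\left(R \right)} = 0$ ($D{\left(R \right)} = 5 \cdot 0 = 0$)
$l{\left(C \right)} = -6$ ($l{\left(C \right)} = -6 + 0 \left(C + C\right) = -6 + 0 \cdot 2 C = -6 + 0 = -6$)
$\frac{1}{24^{4} - 102 l{\left(J \right)}} = \frac{1}{24^{4} - -612} = \frac{1}{331776 + 612} = \frac{1}{332388}$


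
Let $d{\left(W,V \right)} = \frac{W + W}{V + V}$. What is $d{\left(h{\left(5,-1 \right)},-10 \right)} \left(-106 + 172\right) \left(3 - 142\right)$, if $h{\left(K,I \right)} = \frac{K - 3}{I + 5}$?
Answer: $\frac{4587}{10} \approx 458.7$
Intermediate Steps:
$h{\left(K,I \right)} = \frac{-3 + K}{5 + I}$
$d{\left(W,V \right)} = \frac{W}{V}$ ($d{\left(W,V \right)} = \frac{2 W}{2 V} = 2 W \frac{1}{2 V} = \frac{W}{V}$)
$d{\left(h{\left(5,-1 \right)},-10 \right)} \left(-106 + 172\right) \left(3 - 142\right) = \frac{\frac{1}{5 - 1} \left(-3 + 5\right)}{-10} \left(-106 + 172\right) \left(3 - 142\right) = \frac{1}{4} \cdot 2 \left(- \frac{1}{10}\right) 66 \left(-139\right) = \frac{1}{4} \cdot 2 \left(- \frac{1}{10}\right) \left(-9174\right) = \frac{1}{2} \left(- \frac{1}{10}\right) \left(-9174\right) = \left(- \frac{1}{20}\right) \left(-9174\right) = \frac{4587}{10}$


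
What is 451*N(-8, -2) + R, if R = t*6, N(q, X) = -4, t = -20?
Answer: -1924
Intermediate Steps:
R = -120 (R = -20*6 = -120)
451*N(-8, -2) + R = 451*(-4) - 120 = -1804 - 120 = -1924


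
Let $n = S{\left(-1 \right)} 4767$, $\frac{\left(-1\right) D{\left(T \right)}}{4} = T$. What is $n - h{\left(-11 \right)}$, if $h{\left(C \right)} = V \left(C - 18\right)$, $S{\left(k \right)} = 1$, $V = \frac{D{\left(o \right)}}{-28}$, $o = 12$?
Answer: $\frac{33717}{7} \approx 4816.7$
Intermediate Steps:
$D{\left(T \right)} = - 4 T$
$V = \frac{12}{7}$ ($V = \frac{\left(-4\right) 12}{-28} = \left(-48\right) \left(- \frac{1}{28}\right) = \frac{12}{7} \approx 1.7143$)
$h{\left(C \right)} = - \frac{216}{7} + \frac{12 C}{7}$ ($h{\left(C \right)} = \frac{12 \left(C - 18\right)}{7} = \frac{12 \left(-18 + C\right)}{7} = - \frac{216}{7} + \frac{12 C}{7}$)
$n = 4767$ ($n = 1 \cdot 4767 = 4767$)
$n - h{\left(-11 \right)} = 4767 - \left(- \frac{216}{7} + \frac{12}{7} \left(-11\right)\right) = 4767 - \left(- \frac{216}{7} - \frac{132}{7}\right) = 4767 - - \frac{348}{7} = 4767 + \frac{348}{7} = \frac{33717}{7}$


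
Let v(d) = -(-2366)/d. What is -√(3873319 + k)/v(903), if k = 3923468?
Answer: -129*√7796787/338 ≈ -1065.7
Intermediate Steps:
v(d) = 2366/d
-√(3873319 + k)/v(903) = -√(3873319 + 3923468)/(2366/903) = -√7796787/(2366*(1/903)) = -√7796787/338/129 = -√7796787*129/338 = -129*√7796787/338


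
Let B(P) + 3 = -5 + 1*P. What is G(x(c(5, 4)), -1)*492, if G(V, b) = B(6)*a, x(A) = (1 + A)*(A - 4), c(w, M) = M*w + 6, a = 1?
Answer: -984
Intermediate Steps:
c(w, M) = 6 + M*w
B(P) = -8 + P (B(P) = -3 + (-5 + 1*P) = -3 + (-5 + P) = -8 + P)
x(A) = (1 + A)*(-4 + A)
G(V, b) = -2 (G(V, b) = (-8 + 6)*1 = -2*1 = -2)
G(x(c(5, 4)), -1)*492 = -2*492 = -984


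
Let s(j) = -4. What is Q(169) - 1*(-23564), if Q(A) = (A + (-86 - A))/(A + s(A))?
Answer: 3887974/165 ≈ 23563.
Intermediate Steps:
Q(A) = -86/(-4 + A) (Q(A) = (A + (-86 - A))/(A - 4) = -86/(-4 + A))
Q(169) - 1*(-23564) = -86/(-4 + 169) - 1*(-23564) = -86/165 + 23564 = 3887974/165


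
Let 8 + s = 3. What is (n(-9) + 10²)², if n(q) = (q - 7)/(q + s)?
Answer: 501264/49 ≈ 10230.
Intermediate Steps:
s = -5 (s = -8 + 3 = -5)
n(q) = (-7 + q)/(-5 + q) (n(q) = (q - 7)/(q - 5) = (-7 + q)/(-5 + q))
(n(-9) + 10²)² = ((-7 - 9)/(-5 - 9) + 10²)² = (-16/(-14) + 100)² = (-1/14*(-16) + 100)² = (8/7 + 100)² = (708/7)² = 501264/49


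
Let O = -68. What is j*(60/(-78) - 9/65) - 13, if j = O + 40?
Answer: 807/65 ≈ 12.415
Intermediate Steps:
j = -28 (j = -68 + 40 = -28)
j*(60/(-78) - 9/65) - 13 = -28*(60/(-78) - 9/65) - 13 = -28*(60*(-1/78) - 9*1/65) - 13 = -28*(-10/13 - 9/65) - 13 = -28*(-59/65) - 13 = 1652/65 - 13 = 807/65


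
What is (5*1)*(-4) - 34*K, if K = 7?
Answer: -258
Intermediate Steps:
(5*1)*(-4) - 34*K = (5*1)*(-4) - 34*7 = 5*(-4) - 238 = -20 - 238 = -258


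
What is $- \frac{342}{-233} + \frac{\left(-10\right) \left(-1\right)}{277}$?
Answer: $\frac{97064}{64541} \approx 1.5039$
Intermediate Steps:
$- \frac{342}{-233} + \frac{\left(-10\right) \left(-1\right)}{277} = \left(-342\right) \left(- \frac{1}{233}\right) + 10 \cdot \frac{1}{277} = \frac{342}{233} + \frac{10}{277} = \frac{97064}{64541}$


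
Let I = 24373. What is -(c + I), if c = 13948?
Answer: -38321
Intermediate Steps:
-(c + I) = -(13948 + 24373) = -1*38321 = -38321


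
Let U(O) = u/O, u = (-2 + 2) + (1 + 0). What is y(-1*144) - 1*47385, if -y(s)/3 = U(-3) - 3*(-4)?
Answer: -47420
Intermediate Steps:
u = 1 (u = 0 + 1 = 1)
U(O) = 1/O
y(s) = -35 (y(s) = -3*(1/(-3) - 3*(-4)) = -3*(-1/3 + 12) = -3*35/3 = -35)
y(-1*144) - 1*47385 = -35 - 1*47385 = -35 - 47385 = -47420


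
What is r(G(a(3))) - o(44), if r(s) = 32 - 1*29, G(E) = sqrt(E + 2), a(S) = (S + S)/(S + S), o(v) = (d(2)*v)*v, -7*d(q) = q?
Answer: 3893/7 ≈ 556.14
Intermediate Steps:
d(q) = -q/7
o(v) = -2*v**2/7 (o(v) = ((-1/7*2)*v)*v = (-2*v/7)*v = -2*v**2/7)
a(S) = 1 (a(S) = (2*S)/((2*S)) = (2*S)*(1/(2*S)) = 1)
G(E) = sqrt(2 + E)
r(s) = 3 (r(s) = 32 - 29 = 3)
r(G(a(3))) - o(44) = 3 - (-2)*44**2/7 = 3 - (-2)*1936/7 = 3 - 1*(-3872/7) = 3 + 3872/7 = 3893/7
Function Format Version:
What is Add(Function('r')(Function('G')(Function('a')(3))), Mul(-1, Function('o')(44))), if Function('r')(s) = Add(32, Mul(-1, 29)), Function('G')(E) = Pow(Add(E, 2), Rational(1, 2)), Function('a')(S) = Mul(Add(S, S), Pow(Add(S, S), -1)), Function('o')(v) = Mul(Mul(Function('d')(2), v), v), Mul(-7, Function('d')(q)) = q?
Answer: Rational(3893, 7) ≈ 556.14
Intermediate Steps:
Function('d')(q) = Mul(Rational(-1, 7), q)
Function('o')(v) = Mul(Rational(-2, 7), Pow(v, 2)) (Function('o')(v) = Mul(Mul(Mul(Rational(-1, 7), 2), v), v) = Mul(Mul(Rational(-2, 7), v), v) = Mul(Rational(-2, 7), Pow(v, 2)))
Function('a')(S) = 1 (Function('a')(S) = Mul(Mul(2, S), Pow(Mul(2, S), -1)) = Mul(Mul(2, S), Mul(Rational(1, 2), Pow(S, -1))) = 1)
Function('G')(E) = Pow(Add(2, E), Rational(1, 2))
Function('r')(s) = 3 (Function('r')(s) = Add(32, -29) = 3)
Add(Function('r')(Function('G')(Function('a')(3))), Mul(-1, Function('o')(44))) = Add(3, Mul(-1, Mul(Rational(-2, 7), Pow(44, 2)))) = Add(3, Mul(-1, Mul(Rational(-2, 7), 1936))) = Add(3, Mul(-1, Rational(-3872, 7))) = Add(3, Rational(3872, 7)) = Rational(3893, 7)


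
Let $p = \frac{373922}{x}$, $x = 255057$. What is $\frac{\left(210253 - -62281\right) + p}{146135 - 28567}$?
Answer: $\frac{8689009795}{3748317672} \approx 2.3181$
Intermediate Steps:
$p = \frac{373922}{255057} \approx 1.466$
$\frac{\left(210253 - -62281\right) + p}{146135 - 28567} = \frac{\left(210253 - -62281\right) + \frac{373922}{255057}}{146135 - 28567} = \frac{\left(210253 + 62281\right) + \frac{373922}{255057}}{117568} = \left(272534 + \frac{373922}{255057}\right) \frac{1}{117568} = \frac{69512078360}{255057} \cdot \frac{1}{117568} = \frac{8689009795}{3748317672}$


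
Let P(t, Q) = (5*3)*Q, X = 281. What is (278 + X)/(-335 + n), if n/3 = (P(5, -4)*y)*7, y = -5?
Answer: 559/5965 ≈ 0.093713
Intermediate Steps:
P(t, Q) = 15*Q
n = 6300 (n = 3*(((15*(-4))*(-5))*7) = 3*(-60*(-5)*7) = 3*(300*7) = 3*2100 = 6300)
(278 + X)/(-335 + n) = (278 + 281)/(-335 + 6300) = 559/5965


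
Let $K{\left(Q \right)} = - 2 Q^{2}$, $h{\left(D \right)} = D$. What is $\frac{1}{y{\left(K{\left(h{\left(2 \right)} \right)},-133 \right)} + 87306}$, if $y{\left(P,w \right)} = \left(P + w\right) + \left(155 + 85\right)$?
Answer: $\frac{1}{87405} \approx 1.1441 \cdot 10^{-5}$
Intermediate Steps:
$y{\left(P,w \right)} = 240 + P + w$ ($y{\left(P,w \right)} = \left(P + w\right) + 240 = 240 + P + w$)
$\frac{1}{y{\left(K{\left(h{\left(2 \right)} \right)},-133 \right)} + 87306} = \frac{1}{\left(240 - 2 \cdot 2^{2} - 133\right) + 87306} = \frac{1}{\left(240 - 8 - 133\right) + 87306} = \frac{1}{99 + 87306} = \frac{1}{87405}$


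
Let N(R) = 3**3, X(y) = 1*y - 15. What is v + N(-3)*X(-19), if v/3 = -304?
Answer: -1830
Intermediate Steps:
v = -912 (v = 3*(-304) = -912)
X(y) = -15 + y (X(y) = y - 15 = -15 + y)
N(R) = 27
v + N(-3)*X(-19) = -912 + 27*(-15 - 19) = -912 + 27*(-34) = -912 - 918 = -1830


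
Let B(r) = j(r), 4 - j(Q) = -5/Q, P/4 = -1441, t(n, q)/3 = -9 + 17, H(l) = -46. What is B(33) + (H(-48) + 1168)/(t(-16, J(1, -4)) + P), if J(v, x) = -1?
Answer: 374677/94710 ≈ 3.9560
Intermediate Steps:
t(n, q) = 24 (t(n, q) = 3*(-9 + 17) = 3*8 = 24)
P = -5764 (P = 4*(-1441) = -5764)
j(Q) = 4 + 5/Q (j(Q) = 4 - (-5)/Q = 4 + 5/Q)
B(r) = 4 + 5/r
B(33) + (H(-48) + 1168)/(t(-16, J(1, -4)) + P) = (4 + 5/33) + (-46 + 1168)/(24 - 5764) = (4 + 5*(1/33)) + 1122/(-5740) = (4 + 5/33) + 1122*(-1/5740) = 137/33 - 561/2870 = 374677/94710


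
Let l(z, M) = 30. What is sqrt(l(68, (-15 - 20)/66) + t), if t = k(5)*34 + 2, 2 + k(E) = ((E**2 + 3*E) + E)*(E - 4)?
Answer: 3*sqrt(166) ≈ 38.652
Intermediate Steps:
k(E) = -2 + (-4 + E)*(E**2 + 4*E) (k(E) = -2 + ((E**2 + 3*E) + E)*(E - 4) = -2 + (E**2 + 4*E)*(-4 + E) = -2 + (-4 + E)*(E**2 + 4*E))
t = 1464 (t = (-2 + 5**3 - 16*5)*34 + 2 = (-2 + 125 - 80)*34 + 2 = 43*34 + 2 = 1462 + 2 = 1464)
sqrt(l(68, (-15 - 20)/66) + t) = sqrt(30 + 1464) = sqrt(1494) = 3*sqrt(166)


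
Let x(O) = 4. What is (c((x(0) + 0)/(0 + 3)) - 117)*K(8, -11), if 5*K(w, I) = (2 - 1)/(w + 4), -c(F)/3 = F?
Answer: -121/60 ≈ -2.0167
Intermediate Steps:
c(F) = -3*F
K(w, I) = 1/(5*(4 + w)) (K(w, I) = ((2 - 1)/(w + 4))/5 = (1/(4 + w))/5 = 1/(5*(4 + w)))
(c((x(0) + 0)/(0 + 3)) - 117)*K(8, -11) = (-3*(4 + 0)/(0 + 3) - 117)*(1/(5*(4 + 8))) = (-12/3 - 117)*((1/5)/12) = (-12/3 - 117)*((1/5)*(1/12)) = (-3*4/3 - 117)*(1/60) = (-4 - 117)*(1/60) = -121*1/60 = -121/60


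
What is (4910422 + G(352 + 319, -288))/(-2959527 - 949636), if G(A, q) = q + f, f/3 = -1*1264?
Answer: -4906342/3909163 ≈ -1.2551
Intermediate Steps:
f = -3792 (f = 3*(-1*1264) = 3*(-1264) = -3792)
G(A, q) = -3792 + q (G(A, q) = q - 3792 = -3792 + q)
(4910422 + G(352 + 319, -288))/(-2959527 - 949636) = (4910422 + (-3792 - 288))/(-2959527 - 949636) = (4910422 - 4080)/(-3909163) = 4906342*(-1/3909163) = -4906342/3909163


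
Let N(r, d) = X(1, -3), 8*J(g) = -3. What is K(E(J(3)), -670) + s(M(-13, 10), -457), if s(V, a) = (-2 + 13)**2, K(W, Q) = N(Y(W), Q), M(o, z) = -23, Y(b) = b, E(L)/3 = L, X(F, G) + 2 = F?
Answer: 120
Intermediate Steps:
X(F, G) = -2 + F
J(g) = -3/8 (J(g) = (1/8)*(-3) = -3/8)
E(L) = 3*L
N(r, d) = -1 (N(r, d) = -2 + 1 = -1)
K(W, Q) = -1
s(V, a) = 121 (s(V, a) = 11**2 = 121)
K(E(J(3)), -670) + s(M(-13, 10), -457) = -1 + 121 = 120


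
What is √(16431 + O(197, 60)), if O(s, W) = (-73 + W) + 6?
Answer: 2*√4106 ≈ 128.16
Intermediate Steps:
O(s, W) = -67 + W
√(16431 + O(197, 60)) = √(16431 + (-67 + 60)) = √(16431 - 7) = √16424 = 2*√4106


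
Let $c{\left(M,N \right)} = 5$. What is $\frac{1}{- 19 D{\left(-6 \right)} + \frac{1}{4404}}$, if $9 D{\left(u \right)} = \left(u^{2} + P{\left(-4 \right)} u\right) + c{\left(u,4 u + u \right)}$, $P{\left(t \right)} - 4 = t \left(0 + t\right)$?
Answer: $\frac{13212}{2203471} \approx 0.005996$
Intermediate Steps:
$P{\left(t \right)} = 4 + t^{2}$ ($P{\left(t \right)} = 4 + t \left(0 + t\right) = 4 + t t = 4 + t^{2}$)
$D{\left(u \right)} = \frac{5}{9} + \frac{u^{2}}{9} + \frac{20 u}{9}$ ($D{\left(u \right)} = \frac{\left(u^{2} + \left(4 + \left(-4\right)^{2}\right) u\right) + 5}{9} = \frac{\left(u^{2} + \left(4 + 16\right) u\right) + 5}{9} = \frac{\left(u^{2} + 20 u\right) + 5}{9} = \frac{5 + u^{2} + 20 u}{9} = \frac{5}{9} + \frac{u^{2}}{9} + \frac{20 u}{9}$)
$\frac{1}{- 19 D{\left(-6 \right)} + \frac{1}{4404}} = \frac{1}{- 19 \left(\frac{5}{9} + \frac{\left(-6\right)^{2}}{9} + \frac{20}{9} \left(-6\right)\right) + \frac{1}{4404}} = \frac{1}{- 19 \left(\frac{5}{9} + \frac{1}{9} \cdot 36 - \frac{40}{3}\right) + \frac{1}{4404}} = \frac{1}{- 19 \left(\frac{5}{9} + 4 - \frac{40}{3}\right) + \frac{1}{4404}} = \frac{1}{\left(-19\right) \left(- \frac{79}{9}\right) + \frac{1}{4404}} = \frac{1}{\frac{1501}{9} + \frac{1}{4404}} = \frac{1}{\frac{2203471}{13212}} = \frac{13212}{2203471}$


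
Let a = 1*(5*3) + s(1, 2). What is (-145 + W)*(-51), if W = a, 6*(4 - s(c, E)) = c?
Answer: 12869/2 ≈ 6434.5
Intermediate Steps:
s(c, E) = 4 - c/6
a = 113/6 (a = 1*(5*3) + (4 - ⅙*1) = 1*15 + (4 - ⅙) = 15 + 23/6 = 113/6 ≈ 18.833)
W = 113/6 ≈ 18.833
(-145 + W)*(-51) = (-145 + 113/6)*(-51) = -757/6*(-51) = 12869/2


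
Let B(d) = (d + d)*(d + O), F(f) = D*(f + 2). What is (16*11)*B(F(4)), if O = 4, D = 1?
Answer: 21120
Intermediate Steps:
F(f) = 2 + f (F(f) = 1*(f + 2) = 1*(2 + f) = 2 + f)
B(d) = 2*d*(4 + d) (B(d) = (d + d)*(d + 4) = (2*d)*(4 + d) = 2*d*(4 + d))
(16*11)*B(F(4)) = (16*11)*(2*(2 + 4)*(4 + (2 + 4))) = 176*(2*6*(4 + 6)) = 176*(2*6*10) = 176*120 = 21120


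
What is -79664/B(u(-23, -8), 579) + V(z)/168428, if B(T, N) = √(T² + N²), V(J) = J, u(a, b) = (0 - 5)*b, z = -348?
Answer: -87/42107 - 79664*√336841/336841 ≈ -137.26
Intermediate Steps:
u(a, b) = -5*b
B(T, N) = √(N² + T²)
-79664/B(u(-23, -8), 579) + V(z)/168428 = -79664/√(579² + (-5*(-8))²) - 348/168428 = -79664/√(335241 + 40²) - 348*1/168428 = -79664/√(335241 + 1600) - 87/42107 = -79664*√336841/336841 - 87/42107 = -87/42107 - 79664*√336841/336841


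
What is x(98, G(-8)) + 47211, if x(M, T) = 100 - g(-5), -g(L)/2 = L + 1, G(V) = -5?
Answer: 47303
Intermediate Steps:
g(L) = -2 - 2*L (g(L) = -2*(L + 1) = -2*(1 + L) = -2 - 2*L)
x(M, T) = 92 (x(M, T) = 100 - (-2 - 2*(-5)) = 100 - (-2 + 10) = 100 - 1*8 = 100 - 8 = 92)
x(98, G(-8)) + 47211 = 92 + 47211 = 47303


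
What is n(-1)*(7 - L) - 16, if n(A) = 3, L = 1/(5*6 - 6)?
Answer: 39/8 ≈ 4.8750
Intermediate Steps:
L = 1/24 (L = 1/(30 - 6) = 1/24 ≈ 0.041667)
n(-1)*(7 - L) - 16 = 3*(7 - 1*1/24) - 16 = 3*(7 - 1/24) - 16 = 3*(167/24) - 16 = 167/8 - 16 = 39/8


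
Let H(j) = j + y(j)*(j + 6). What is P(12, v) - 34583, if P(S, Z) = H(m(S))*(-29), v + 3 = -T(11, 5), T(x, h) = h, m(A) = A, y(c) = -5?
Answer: -32321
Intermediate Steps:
H(j) = -30 - 4*j (H(j) = j - 5*(j + 6) = j - 5*(6 + j) = j + (-30 - 5*j) = -30 - 4*j)
v = -8 (v = -3 - 1*5 = -3 - 5 = -8)
P(S, Z) = 870 + 116*S (P(S, Z) = (-30 - 4*S)*(-29) = 870 + 116*S)
P(12, v) - 34583 = (870 + 116*12) - 34583 = (870 + 1392) - 34583 = 2262 - 34583 = -32321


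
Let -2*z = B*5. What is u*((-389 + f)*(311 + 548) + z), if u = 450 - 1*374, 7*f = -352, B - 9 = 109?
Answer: -200905240/7 ≈ -2.8701e+7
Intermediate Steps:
B = 118 (B = 9 + 109 = 118)
f = -352/7 (f = (1/7)*(-352) = -352/7 ≈ -50.286)
u = 76 (u = 450 - 374 = 76)
z = -295 (z = -59*5 = -1/2*590 = -295)
u*((-389 + f)*(311 + 548) + z) = 76*((-389 - 352/7)*(311 + 548) - 295) = 76*(-3075/7*859 - 295) = 76*(-2641425/7 - 295) = 76*(-2643490/7) = -200905240/7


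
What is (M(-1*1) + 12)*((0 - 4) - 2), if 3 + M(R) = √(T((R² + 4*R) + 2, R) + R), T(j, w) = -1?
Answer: -54 - 6*I*√2 ≈ -54.0 - 8.4853*I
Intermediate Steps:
M(R) = -3 + √(-1 + R)
(M(-1*1) + 12)*((0 - 4) - 2) = ((-3 + √(-1 - 1*1)) + 12)*((0 - 4) - 2) = ((-3 + √(-1 - 1)) + 12)*(-4 - 2) = ((-3 + √(-2)) + 12)*(-6) = ((-3 + I*√2) + 12)*(-6) = (9 + I*√2)*(-6) = -54 - 6*I*√2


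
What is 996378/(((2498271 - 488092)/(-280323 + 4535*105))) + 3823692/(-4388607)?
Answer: 285465533208389708/2940628543551 ≈ 97076.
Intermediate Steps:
996378/(((2498271 - 488092)/(-280323 + 4535*105))) + 3823692/(-4388607) = 996378/((2010179/(-280323 + 476175))) + 3823692*(-1/4388607) = 996378/((2010179/195852)) - 1274564/1462869 = 996378/((2010179*(1/195852))) - 1274564/1462869 = 996378/(2010179/195852) - 1274564/1462869 = 996378*(195852/2010179) - 1274564/1462869 = 195142624056/2010179 - 1274564/1462869 = 285465533208389708/2940628543551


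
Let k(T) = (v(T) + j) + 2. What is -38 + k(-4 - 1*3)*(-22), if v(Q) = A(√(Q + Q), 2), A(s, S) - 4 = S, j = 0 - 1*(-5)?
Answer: -324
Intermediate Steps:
j = 5 (j = 0 + 5 = 5)
A(s, S) = 4 + S
v(Q) = 6 (v(Q) = 4 + 2 = 6)
k(T) = 13 (k(T) = (6 + 5) + 2 = 11 + 2 = 13)
-38 + k(-4 - 1*3)*(-22) = -38 + 13*(-22) = -38 - 286 = -324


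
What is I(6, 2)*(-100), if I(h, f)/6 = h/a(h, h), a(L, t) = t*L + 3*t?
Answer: -200/3 ≈ -66.667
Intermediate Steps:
a(L, t) = 3*t + L*t (a(L, t) = L*t + 3*t = 3*t + L*t)
I(h, f) = 6/(3 + h) (I(h, f) = 6*(h/((h*(3 + h)))) = 6*(h*(1/(h*(3 + h)))) = 6/(3 + h))
I(6, 2)*(-100) = (6/(3 + 6))*(-100) = (6/9)*(-100) = (6*(⅑))*(-100) = (⅔)*(-100) = -200/3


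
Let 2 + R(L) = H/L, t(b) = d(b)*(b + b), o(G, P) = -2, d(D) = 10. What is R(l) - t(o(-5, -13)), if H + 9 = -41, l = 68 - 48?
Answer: 71/2 ≈ 35.500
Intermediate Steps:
l = 20
t(b) = 20*b (t(b) = 10*(b + b) = 10*(2*b) = 20*b)
H = -50 (H = -9 - 41 = -50)
R(L) = -2 - 50/L
R(l) - t(o(-5, -13)) = (-2 - 50/20) - 20*(-2) = (-2 - 50*1/20) - 1*(-40) = (-2 - 5/2) + 40 = -9/2 + 40 = 71/2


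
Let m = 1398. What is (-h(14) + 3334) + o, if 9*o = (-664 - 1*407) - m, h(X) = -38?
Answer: 9293/3 ≈ 3097.7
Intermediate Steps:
o = -823/3 (o = ((-664 - 1*407) - 1*1398)/9 = ((-664 - 407) - 1398)/9 = (-1071 - 1398)/9 = (1/9)*(-2469) = -823/3 ≈ -274.33)
(-h(14) + 3334) + o = (-1*(-38) + 3334) - 823/3 = (38 + 3334) - 823/3 = 3372 - 823/3 = 9293/3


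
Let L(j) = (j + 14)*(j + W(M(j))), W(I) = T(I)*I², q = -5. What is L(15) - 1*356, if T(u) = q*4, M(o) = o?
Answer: -130421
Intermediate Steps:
T(u) = -20 (T(u) = -5*4 = -20)
W(I) = -20*I²
L(j) = (14 + j)*(j - 20*j²) (L(j) = (j + 14)*(j - 20*j²) = (14 + j)*(j - 20*j²))
L(15) - 1*356 = 15*(14 - 279*15 - 20*15²) - 1*356 = 15*(14 - 4185 - 20*225) - 356 = 15*(14 - 4185 - 4500) - 356 = 15*(-8671) - 356 = -130065 - 356 = -130421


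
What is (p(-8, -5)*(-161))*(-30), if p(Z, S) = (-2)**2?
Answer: 19320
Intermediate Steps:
p(Z, S) = 4
(p(-8, -5)*(-161))*(-30) = (4*(-161))*(-30) = -644*(-30) = 19320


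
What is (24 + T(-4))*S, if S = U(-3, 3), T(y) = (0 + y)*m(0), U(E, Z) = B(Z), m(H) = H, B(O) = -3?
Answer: -72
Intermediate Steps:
U(E, Z) = -3
T(y) = 0 (T(y) = (0 + y)*0 = y*0 = 0)
S = -3
(24 + T(-4))*S = (24 + 0)*(-3) = 24*(-3) = -72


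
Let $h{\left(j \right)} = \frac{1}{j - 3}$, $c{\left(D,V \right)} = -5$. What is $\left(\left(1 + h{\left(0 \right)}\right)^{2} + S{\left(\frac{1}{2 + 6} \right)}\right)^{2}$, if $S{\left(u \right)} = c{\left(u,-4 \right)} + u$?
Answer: $\frac{101761}{5184} \approx 19.63$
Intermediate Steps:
$h{\left(j \right)} = \frac{1}{-3 + j}$
$S{\left(u \right)} = -5 + u$
$\left(\left(1 + h{\left(0 \right)}\right)^{2} + S{\left(\frac{1}{2 + 6} \right)}\right)^{2} = \left(\left(1 + \frac{1}{-3 + 0}\right)^{2} - \left(5 - \frac{1}{2 + 6}\right)\right)^{2} = \left(\left(1 + \frac{1}{-3}\right)^{2} - \left(5 - \frac{1}{8}\right)\right)^{2} = \left(\left(1 - \frac{1}{3}\right)^{2} + \left(-5 + \frac{1}{8}\right)\right)^{2} = \left(\left(\frac{2}{3}\right)^{2} - \frac{39}{8}\right)^{2} = \left(\frac{4}{9} - \frac{39}{8}\right)^{2} = \left(- \frac{319}{72}\right)^{2} = \frac{101761}{5184}$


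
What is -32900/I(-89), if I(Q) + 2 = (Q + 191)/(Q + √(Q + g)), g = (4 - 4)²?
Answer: 68810350/6563 - 279650*I*√89/6563 ≈ 10485.0 - 401.98*I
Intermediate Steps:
g = 0 (g = 0² = 0)
I(Q) = -2 + (191 + Q)/(Q + √Q) (I(Q) = -2 + (Q + 191)/(Q + √(Q + 0)) = -2 + (191 + Q)/(Q + √Q))
-32900/I(-89) = -32900*(-89 + √(-89))/(191 - 1*(-89) - 2*I*√89) = -32900*(-89 + I*√89)/(191 + 89 - 2*I*√89) = -32900*(-89 + I*√89)/(280 - 2*I*√89)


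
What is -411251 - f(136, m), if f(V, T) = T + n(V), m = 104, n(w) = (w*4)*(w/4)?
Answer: -429851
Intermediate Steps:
n(w) = w² (n(w) = (4*w)*(w*(¼)) = (4*w)*(w/4) = w²)
f(V, T) = T + V²
-411251 - f(136, m) = -411251 - (104 + 136²) = -411251 - (104 + 18496) = -411251 - 1*18600 = -411251 - 18600 = -429851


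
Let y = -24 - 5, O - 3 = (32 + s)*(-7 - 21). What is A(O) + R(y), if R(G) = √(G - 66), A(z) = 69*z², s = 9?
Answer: 90460725 + I*√95 ≈ 9.0461e+7 + 9.7468*I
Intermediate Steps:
O = -1145 (O = 3 + (32 + 9)*(-7 - 21) = 3 + 41*(-28) = 3 - 1148 = -1145)
y = -29
R(G) = √(-66 + G)
A(O) + R(y) = 69*(-1145)² + √(-66 - 29) = 69*1311025 + √(-95) = 90460725 + I*√95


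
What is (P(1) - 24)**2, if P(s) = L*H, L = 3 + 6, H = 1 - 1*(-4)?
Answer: 441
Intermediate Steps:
H = 5 (H = 1 + 4 = 5)
L = 9
P(s) = 45 (P(s) = 9*5 = 45)
(P(1) - 24)**2 = (45 - 24)**2 = 21**2 = 441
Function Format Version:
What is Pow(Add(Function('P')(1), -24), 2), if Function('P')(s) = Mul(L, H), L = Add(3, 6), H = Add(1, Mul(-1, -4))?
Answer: 441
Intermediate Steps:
H = 5 (H = Add(1, 4) = 5)
L = 9
Function('P')(s) = 45 (Function('P')(s) = Mul(9, 5) = 45)
Pow(Add(Function('P')(1), -24), 2) = Pow(Add(45, -24), 2) = Pow(21, 2) = 441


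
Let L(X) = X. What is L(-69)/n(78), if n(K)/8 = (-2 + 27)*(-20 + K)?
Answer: -69/11600 ≈ -0.0059483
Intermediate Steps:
n(K) = -4000 + 200*K (n(K) = 8*((-2 + 27)*(-20 + K)) = 8*(25*(-20 + K)) = 8*(-500 + 25*K) = -4000 + 200*K)
L(-69)/n(78) = -69/(-4000 + 200*78) = -69/(-4000 + 15600) = -69/11600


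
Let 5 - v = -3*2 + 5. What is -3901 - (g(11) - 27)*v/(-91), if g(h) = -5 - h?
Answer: -355249/91 ≈ -3903.8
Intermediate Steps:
v = 6 (v = 5 - (-3*2 + 5) = 5 - (-6 + 5) = 5 - 1*(-1) = 5 + 1 = 6)
-3901 - (g(11) - 27)*v/(-91) = -3901 - ((-5 - 1*11) - 27)*6/(-91) = -3901 - ((-5 - 11) - 27)*6*(-1/91) = -3901 - (-16 - 27)*(-6)/91 = -3901 - (-43)*(-6)/91 = -3901 - 1*258/91 = -3901 - 258/91 = -355249/91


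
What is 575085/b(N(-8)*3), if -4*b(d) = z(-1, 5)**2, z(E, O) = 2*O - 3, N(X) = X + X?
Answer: -328620/7 ≈ -46946.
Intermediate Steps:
N(X) = 2*X
z(E, O) = -3 + 2*O
b(d) = -49/4 (b(d) = -(-3 + 2*5)**2/4 = -(-3 + 10)**2/4 = -1/4*7**2 = -1/4*49 = -49/4)
575085/b(N(-8)*3) = 575085/(-49/4) = 575085*(-4/49) = -328620/7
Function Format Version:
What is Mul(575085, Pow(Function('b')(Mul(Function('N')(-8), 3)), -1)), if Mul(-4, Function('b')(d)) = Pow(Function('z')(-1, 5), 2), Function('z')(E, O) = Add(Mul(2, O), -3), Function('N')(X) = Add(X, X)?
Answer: Rational(-328620, 7) ≈ -46946.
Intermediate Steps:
Function('N')(X) = Mul(2, X)
Function('z')(E, O) = Add(-3, Mul(2, O))
Function('b')(d) = Rational(-49, 4) (Function('b')(d) = Mul(Rational(-1, 4), Pow(Add(-3, Mul(2, 5)), 2)) = Mul(Rational(-1, 4), Pow(Add(-3, 10), 2)) = Mul(Rational(-1, 4), Pow(7, 2)) = Mul(Rational(-1, 4), 49) = Rational(-49, 4))
Mul(575085, Pow(Function('b')(Mul(Function('N')(-8), 3)), -1)) = Mul(575085, Pow(Rational(-49, 4), -1)) = Mul(575085, Rational(-4, 49)) = Rational(-328620, 7)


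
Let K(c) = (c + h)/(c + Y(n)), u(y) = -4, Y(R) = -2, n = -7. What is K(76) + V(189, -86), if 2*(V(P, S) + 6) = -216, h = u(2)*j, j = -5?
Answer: -4170/37 ≈ -112.70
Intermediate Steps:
h = 20 (h = -4*(-5) = 20)
V(P, S) = -114 (V(P, S) = -6 + (1/2)*(-216) = -6 - 108 = -114)
K(c) = (20 + c)/(-2 + c) (K(c) = (c + 20)/(c - 2) = (20 + c)/(-2 + c))
K(76) + V(189, -86) = (20 + 76)/(-2 + 76) - 114 = 96/74 - 114 = (1/74)*96 - 114 = 48/37 - 114 = -4170/37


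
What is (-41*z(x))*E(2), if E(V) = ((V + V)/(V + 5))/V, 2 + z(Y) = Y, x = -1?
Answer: 246/7 ≈ 35.143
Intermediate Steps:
z(Y) = -2 + Y
E(V) = 2/(5 + V) (E(V) = ((2*V)/(5 + V))/V = (2*V/(5 + V))/V = 2/(5 + V))
(-41*z(x))*E(2) = (-41*(-2 - 1))*(2/(5 + 2)) = (-41*(-3))*(2/7) = 123*(2*(⅐)) = 123*(2/7) = 246/7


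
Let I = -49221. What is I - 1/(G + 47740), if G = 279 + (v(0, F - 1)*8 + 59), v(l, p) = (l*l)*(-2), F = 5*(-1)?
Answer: -2366447239/48078 ≈ -49221.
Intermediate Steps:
F = -5
v(l, p) = -2*l² (v(l, p) = l²*(-2) = -2*l²)
G = 338 (G = 279 + (-2*0²*8 + 59) = 279 + (-2*0*8 + 59) = 279 + (0*8 + 59) = 279 + (0 + 59) = 279 + 59 = 338)
I - 1/(G + 47740) = -49221 - 1/(338 + 47740) = -49221 - 1/48078 = -2366447239/48078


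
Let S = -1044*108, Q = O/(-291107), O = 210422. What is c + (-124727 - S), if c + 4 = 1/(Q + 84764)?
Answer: -295584020771047/24675183326 ≈ -11979.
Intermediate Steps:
Q = -210422/291107 (Q = 210422/(-291107) = 210422*(-1/291107) = -210422/291107 ≈ -0.72283)
S = -112752
c = -98700442197/24675183326 (c = -4 + 1/(-210422/291107 + 84764) = -4 + 1/(24675183326/291107) = -4 + 291107/24675183326 = -98700442197/24675183326 ≈ -4.0000)
c + (-124727 - S) = -98700442197/24675183326 + (-124727 - 1*(-112752)) = -98700442197/24675183326 + (-124727 + 112752) = -98700442197/24675183326 - 11975 = -295584020771047/24675183326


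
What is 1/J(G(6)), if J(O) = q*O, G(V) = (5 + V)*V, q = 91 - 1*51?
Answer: 1/2640 ≈ 0.00037879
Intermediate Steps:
q = 40 (q = 91 - 51 = 40)
G(V) = V*(5 + V)
J(O) = 40*O
1/J(G(6)) = 1/(40*(6*(5 + 6))) = 1/(40*(6*11)) = 1/(40*66) = 1/2640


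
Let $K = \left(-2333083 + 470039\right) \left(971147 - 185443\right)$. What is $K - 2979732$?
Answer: $-1463804102708$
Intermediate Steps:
$K = -1463801122976$ ($K = \left(-1863044\right) 785704 = -1463801122976$)
$K - 2979732 = -1463801122976 - 2979732 = -1463804102708$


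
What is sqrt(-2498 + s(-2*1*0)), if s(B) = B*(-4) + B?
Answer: I*sqrt(2498) ≈ 49.98*I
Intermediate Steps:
s(B) = -3*B (s(B) = -4*B + B = -3*B)
sqrt(-2498 + s(-2*1*0)) = sqrt(-2498 - 3*(-2*1)*0) = sqrt(-2498 - (-6)*0) = sqrt(-2498 - 3*0) = sqrt(-2498 + 0) = sqrt(-2498) = I*sqrt(2498)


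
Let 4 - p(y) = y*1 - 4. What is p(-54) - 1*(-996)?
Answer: 1058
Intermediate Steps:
p(y) = 8 - y (p(y) = 4 - (y*1 - 4) = 4 - (y - 4) = 4 - (-4 + y) = 4 + (4 - y) = 8 - y)
p(-54) - 1*(-996) = (8 - 1*(-54)) - 1*(-996) = (8 + 54) + 996 = 62 + 996 = 1058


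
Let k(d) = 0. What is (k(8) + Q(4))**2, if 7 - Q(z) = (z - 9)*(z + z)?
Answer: 2209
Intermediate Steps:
Q(z) = 7 - 2*z*(-9 + z) (Q(z) = 7 - (z - 9)*(z + z) = 7 - (-9 + z)*2*z = 7 - 2*z*(-9 + z))
(k(8) + Q(4))**2 = (0 + (7 - 2*4**2 + 18*4))**2 = (0 + (7 - 2*16 + 72))**2 = (0 + (7 - 32 + 72))**2 = (0 + 47)**2 = 47**2 = 2209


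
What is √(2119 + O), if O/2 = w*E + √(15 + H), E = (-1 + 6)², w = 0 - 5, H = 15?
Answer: √(1869 + 2*√30) ≈ 43.358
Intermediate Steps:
w = -5
E = 25 (E = 5² = 25)
O = -250 + 2*√30 (O = 2*(-5*25 + √(15 + 15)) = 2*(-125 + √30) = -250 + 2*√30 ≈ -239.05)
√(2119 + O) = √(2119 + (-250 + 2*√30)) = √(1869 + 2*√30)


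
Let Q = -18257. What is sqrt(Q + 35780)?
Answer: 3*sqrt(1947) ≈ 132.37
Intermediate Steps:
sqrt(Q + 35780) = sqrt(-18257 + 35780) = sqrt(17523) = 3*sqrt(1947)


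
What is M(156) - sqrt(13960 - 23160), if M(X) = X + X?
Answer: 312 - 20*I*sqrt(23) ≈ 312.0 - 95.917*I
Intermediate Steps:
M(X) = 2*X
M(156) - sqrt(13960 - 23160) = 2*156 - sqrt(13960 - 23160) = 312 - sqrt(-9200) = 312 - 20*I*sqrt(23)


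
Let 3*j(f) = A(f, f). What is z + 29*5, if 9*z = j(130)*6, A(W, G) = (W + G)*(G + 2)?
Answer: 23315/3 ≈ 7771.7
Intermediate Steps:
A(W, G) = (2 + G)*(G + W) (A(W, G) = (G + W)*(2 + G) = (2 + G)*(G + W))
j(f) = 2*f²/3 + 4*f/3 (j(f) = (f² + 2*f + 2*f + f*f)/3 = (f² + 2*f + 2*f + f²)/3 = (2*f² + 4*f)/3 = 2*f²/3 + 4*f/3)
z = 22880/3 (z = (((⅔)*130*(2 + 130))*6)/9 = (((⅔)*130*132)*6)/9 = (11440*6)/9 = (⅑)*68640 = 22880/3 ≈ 7626.7)
z + 29*5 = 22880/3 + 29*5 = 22880/3 + 145 = 23315/3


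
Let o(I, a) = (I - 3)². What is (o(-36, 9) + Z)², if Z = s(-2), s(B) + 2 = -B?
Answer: 2313441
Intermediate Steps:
s(B) = -2 - B
o(I, a) = (-3 + I)²
Z = 0 (Z = -2 - 1*(-2) = -2 + 2 = 0)
(o(-36, 9) + Z)² = ((-3 - 36)² + 0)² = ((-39)² + 0)² = (1521 + 0)² = 1521² = 2313441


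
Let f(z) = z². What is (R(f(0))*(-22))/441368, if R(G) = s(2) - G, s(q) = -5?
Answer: 55/220684 ≈ 0.00024923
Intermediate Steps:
R(G) = -5 - G
(R(f(0))*(-22))/441368 = ((-5 - 1*0²)*(-22))/441368 = ((-5 - 1*0)*(-22))*(1/441368) = ((-5 + 0)*(-22))*(1/441368) = -5*(-22)*(1/441368) = 110*(1/441368) = 55/220684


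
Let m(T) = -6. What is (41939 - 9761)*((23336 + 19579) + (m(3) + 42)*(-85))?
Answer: 1282454190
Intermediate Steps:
(41939 - 9761)*((23336 + 19579) + (m(3) + 42)*(-85)) = (41939 - 9761)*((23336 + 19579) + (-6 + 42)*(-85)) = 32178*(42915 + 36*(-85)) = 32178*(42915 - 3060) = 32178*39855 = 1282454190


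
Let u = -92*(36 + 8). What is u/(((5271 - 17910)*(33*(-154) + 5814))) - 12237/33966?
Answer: -95181941/264515886 ≈ -0.35983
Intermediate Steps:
u = -4048 (u = -92*44 = -4048)
u/(((5271 - 17910)*(33*(-154) + 5814))) - 12237/33966 = -4048*1/((5271 - 17910)*(33*(-154) + 5814)) - 12237/33966 = -4048*(-1/(12639*(-5082 + 5814))) - 12237*1/33966 = -4048/((-12639*732)) - 4079/11322 = -4048/(-9251748) - 4079/11322 = -4048*(-1/9251748) - 4079/11322 = 92/210267 - 4079/11322 = -95181941/264515886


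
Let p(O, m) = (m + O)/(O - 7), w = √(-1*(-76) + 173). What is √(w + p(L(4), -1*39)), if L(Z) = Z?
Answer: √(105 + 9*√249)/3 ≈ 5.2389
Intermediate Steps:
w = √249 (w = √(76 + 173) = √249 ≈ 15.780)
p(O, m) = (O + m)/(-7 + O)
√(w + p(L(4), -1*39)) = √(√249 + (4 - 1*39)/(-7 + 4)) = √(√249 + (4 - 39)/(-3)) = √(√249 - ⅓*(-35)) = √(√249 + 35/3) = √(35/3 + √249)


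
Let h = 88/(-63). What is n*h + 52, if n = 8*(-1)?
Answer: 3980/63 ≈ 63.175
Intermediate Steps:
n = -8
h = -88/63 (h = 88*(-1/63) = -88/63 ≈ -1.3968)
n*h + 52 = -8*(-88/63) + 52 = 704/63 + 52 = 3980/63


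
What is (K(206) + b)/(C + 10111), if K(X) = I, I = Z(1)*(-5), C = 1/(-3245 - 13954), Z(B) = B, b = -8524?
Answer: -146690271/173899088 ≈ -0.84354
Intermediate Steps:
C = -1/17199 (C = 1/(-17199) = -1/17199 ≈ -5.8143e-5)
I = -5 (I = 1*(-5) = -5)
K(X) = -5
(K(206) + b)/(C + 10111) = (-5 - 8524)/(-1/17199 + 10111) = -8529/173899088/17199 = -8529*17199/173899088 = -146690271/173899088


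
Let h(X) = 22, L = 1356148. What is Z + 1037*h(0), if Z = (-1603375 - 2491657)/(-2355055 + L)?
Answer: 22793159330/998907 ≈ 22818.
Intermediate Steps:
Z = 4095032/998907 (Z = (-1603375 - 2491657)/(-2355055 + 1356148) = -4095032/(-998907) = -4095032*(-1/998907) = 4095032/998907 ≈ 4.0995)
Z + 1037*h(0) = 4095032/998907 + 1037*22 = 4095032/998907 + 22814 = 22793159330/998907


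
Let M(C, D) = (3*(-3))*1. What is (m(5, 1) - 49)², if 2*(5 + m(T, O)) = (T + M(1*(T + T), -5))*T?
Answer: 4096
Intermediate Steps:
M(C, D) = -9 (M(C, D) = -9*1 = -9)
m(T, O) = -5 + T*(-9 + T)/2 (m(T, O) = -5 + ((T - 9)*T)/2 = -5 + ((-9 + T)*T)/2 = -5 + (T*(-9 + T))/2 = -5 + T*(-9 + T)/2)
(m(5, 1) - 49)² = ((-5 + (½)*5² - 9/2*5) - 49)² = ((-5 + (½)*25 - 45/2) - 49)² = ((-5 + 25/2 - 45/2) - 49)² = (-15 - 49)² = (-64)² = 4096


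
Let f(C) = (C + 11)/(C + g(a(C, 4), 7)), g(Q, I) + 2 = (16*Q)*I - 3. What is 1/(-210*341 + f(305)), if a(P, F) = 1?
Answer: -103/7375751 ≈ -1.3965e-5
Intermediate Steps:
g(Q, I) = -5 + 16*I*Q (g(Q, I) = -2 + ((16*Q)*I - 3) = -2 + (16*I*Q - 3) = -2 + (-3 + 16*I*Q) = -5 + 16*I*Q)
f(C) = (11 + C)/(107 + C) (f(C) = (C + 11)/(C + (-5 + 16*7*1)) = (11 + C)/(C + (-5 + 112)) = (11 + C)/(C + 107) = (11 + C)/(107 + C))
1/(-210*341 + f(305)) = 1/(-210*341 + (11 + 305)/(107 + 305)) = 1/(-71610 + 316/412) = 1/(-71610 + (1/412)*316) = 1/(-71610 + 79/103) = 1/(-7375751/103) = -103/7375751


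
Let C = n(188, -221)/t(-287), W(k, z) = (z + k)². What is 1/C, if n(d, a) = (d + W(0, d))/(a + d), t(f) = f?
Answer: 451/1692 ≈ 0.26655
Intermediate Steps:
W(k, z) = (k + z)²
n(d, a) = (d + d²)/(a + d) (n(d, a) = (d + (0 + d)²)/(a + d) = (d + d²)/(a + d))
C = 1692/451 (C = (188*(1 + 188)/(-221 + 188))/(-287) = (188*189/(-33))*(-1/287) = (188*(-1/33)*189)*(-1/287) = -11844/11*(-1/287) = 1692/451 ≈ 3.7517)
1/C = 1/(1692/451) = 451/1692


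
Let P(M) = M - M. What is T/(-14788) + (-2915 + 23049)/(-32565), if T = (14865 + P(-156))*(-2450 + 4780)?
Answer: -564100585421/240785610 ≈ -2342.8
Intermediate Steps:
P(M) = 0
T = 34635450 (T = (14865 + 0)*(-2450 + 4780) = 14865*2330 = 34635450)
T/(-14788) + (-2915 + 23049)/(-32565) = 34635450/(-14788) + (-2915 + 23049)/(-32565) = 34635450*(-1/14788) + 20134*(-1/32565) = -17317725/7394 - 20134/32565 = -564100585421/240785610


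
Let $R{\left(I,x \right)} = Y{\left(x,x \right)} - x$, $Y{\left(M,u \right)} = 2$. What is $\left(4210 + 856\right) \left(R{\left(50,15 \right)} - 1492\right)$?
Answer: $-7624330$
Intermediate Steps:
$R{\left(I,x \right)} = 2 - x$
$\left(4210 + 856\right) \left(R{\left(50,15 \right)} - 1492\right) = \left(4210 + 856\right) \left(\left(2 - 15\right) - 1492\right) = 5066 \left(\left(2 - 15\right) - 1492\right) = 5066 \left(-13 - 1492\right) = 5066 \left(-1505\right) = -7624330$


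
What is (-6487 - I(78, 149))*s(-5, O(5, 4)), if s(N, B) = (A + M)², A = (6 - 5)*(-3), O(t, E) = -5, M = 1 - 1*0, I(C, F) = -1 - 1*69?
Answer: -25668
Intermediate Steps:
I(C, F) = -70 (I(C, F) = -1 - 69 = -70)
M = 1 (M = 1 + 0 = 1)
A = -3 (A = 1*(-3) = -3)
s(N, B) = 4 (s(N, B) = (-3 + 1)² = (-2)² = 4)
(-6487 - I(78, 149))*s(-5, O(5, 4)) = (-6487 - 1*(-70))*4 = (-6487 + 70)*4 = -6417*4 = -25668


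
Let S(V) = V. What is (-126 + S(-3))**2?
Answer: 16641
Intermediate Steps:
(-126 + S(-3))**2 = (-126 - 3)**2 = (-129)**2 = 16641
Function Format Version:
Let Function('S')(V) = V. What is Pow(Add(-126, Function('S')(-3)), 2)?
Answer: 16641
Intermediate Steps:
Pow(Add(-126, Function('S')(-3)), 2) = Pow(Add(-126, -3), 2) = Pow(-129, 2) = 16641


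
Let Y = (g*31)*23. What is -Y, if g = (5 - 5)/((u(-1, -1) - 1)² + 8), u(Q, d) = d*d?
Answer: 0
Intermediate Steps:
u(Q, d) = d²
g = 0 (g = (5 - 5)/(((-1)² - 1)² + 8) = 0/((1 - 1)² + 8) = 0/(0² + 8) = 0/(0 + 8) = 0/8 = 0*(⅛) = 0)
Y = 0 (Y = (0*31)*23 = 0*23 = 0)
-Y = -1*0 = 0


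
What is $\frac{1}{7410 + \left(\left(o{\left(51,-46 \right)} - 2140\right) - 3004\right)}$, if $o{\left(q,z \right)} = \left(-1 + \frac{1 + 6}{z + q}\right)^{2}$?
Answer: $\frac{25}{56654} \approx 0.00044128$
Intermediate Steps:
$o{\left(q,z \right)} = \left(-1 + \frac{7}{q + z}\right)^{2}$
$\frac{1}{7410 + \left(\left(o{\left(51,-46 \right)} - 2140\right) - 3004\right)} = \frac{1}{7410 - \left(5144 - \frac{\left(-7 + 51 - 46\right)^{2}}{\left(51 - 46\right)^{2}}\right)} = \frac{1}{7410 - \left(5144 - \frac{\left(-2\right)^{2}}{25}\right)} = \frac{1}{7410 + \left(\left(\frac{1}{25} \cdot 4 - 2140\right) - 3004\right)} = \frac{1}{7410 + \left(\left(\frac{4}{25} - 2140\right) - 3004\right)} = \frac{1}{7410 - \frac{128596}{25}} = \frac{1}{\frac{56654}{25}} = \frac{25}{56654}$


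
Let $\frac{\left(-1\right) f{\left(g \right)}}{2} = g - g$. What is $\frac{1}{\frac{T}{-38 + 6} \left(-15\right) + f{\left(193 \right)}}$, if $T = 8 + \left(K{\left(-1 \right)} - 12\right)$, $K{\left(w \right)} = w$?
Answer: $- \frac{32}{75} \approx -0.42667$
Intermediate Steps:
$f{\left(g \right)} = 0$ ($f{\left(g \right)} = - 2 \left(g - g\right) = \left(-2\right) 0 = 0$)
$T = -5$ ($T = 8 - 13 = -5$)
$\frac{1}{\frac{T}{-38 + 6} \left(-15\right) + f{\left(193 \right)}} = \frac{1}{- \frac{5}{-38 + 6} \left(-15\right) + 0} = \frac{1}{- \frac{5}{-32} \left(-15\right) + 0} = \frac{1}{\left(-5\right) \left(- \frac{1}{32}\right) \left(-15\right) + 0} = \frac{1}{\frac{5}{32} \left(-15\right) + 0} = \frac{1}{- \frac{75}{32} + 0} = \frac{1}{- \frac{75}{32}} = - \frac{32}{75}$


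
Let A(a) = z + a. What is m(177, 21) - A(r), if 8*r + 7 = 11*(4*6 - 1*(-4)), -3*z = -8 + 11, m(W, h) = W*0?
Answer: -293/8 ≈ -36.625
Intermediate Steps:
m(W, h) = 0
z = -1 (z = -(-8 + 11)/3 = -1/3*3 = -1)
r = 301/8 (r = -7/8 + (11*(4*6 - 1*(-4)))/8 = -7/8 + (11*(24 + 4))/8 = -7/8 + (11*28)/8 = -7/8 + (1/8)*308 = -7/8 + 77/2 = 301/8 ≈ 37.625)
A(a) = -1 + a
m(177, 21) - A(r) = 0 - (-1 + 301/8) = 0 - 1*293/8 = 0 - 293/8 = -293/8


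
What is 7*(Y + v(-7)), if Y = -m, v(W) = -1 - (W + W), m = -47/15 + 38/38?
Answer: 1589/15 ≈ 105.93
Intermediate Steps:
m = -32/15 (m = -47*1/15 + 38*(1/38) = -47/15 + 1 = -32/15 ≈ -2.1333)
v(W) = -1 - 2*W
Y = 32/15 (Y = -1*(-32/15) = 32/15 ≈ 2.1333)
7*(Y + v(-7)) = 7*(32/15 + (-1 - 2*(-7))) = 7*(32/15 + (-1 + 14)) = 7*(32/15 + 13) = 7*(227/15) = 1589/15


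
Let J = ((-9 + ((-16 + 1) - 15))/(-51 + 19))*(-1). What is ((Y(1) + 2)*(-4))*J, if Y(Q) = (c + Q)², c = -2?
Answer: 117/8 ≈ 14.625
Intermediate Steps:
Y(Q) = (-2 + Q)²
J = -39/32 (J = ((-9 + (-15 - 15))/(-32))*(-1) = ((-9 - 30)*(-1/32))*(-1) = -39*(-1/32)*(-1) = (39/32)*(-1) = -39/32 ≈ -1.2188)
((Y(1) + 2)*(-4))*J = (((-2 + 1)² + 2)*(-4))*(-39/32) = (((-1)² + 2)*(-4))*(-39/32) = ((1 + 2)*(-4))*(-39/32) = (3*(-4))*(-39/32) = -12*(-39/32) = 117/8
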